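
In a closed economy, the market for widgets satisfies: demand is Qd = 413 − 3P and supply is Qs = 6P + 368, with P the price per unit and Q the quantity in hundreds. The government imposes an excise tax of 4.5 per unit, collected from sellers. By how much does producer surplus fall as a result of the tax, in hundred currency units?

Producer surplus falls by 590.25 hundred.

Before the tax: set 413 − 3P = 6P + 368 → P* = 5, Q* = 398.
With the tax collected from sellers, supply shifts: Qs = 6(P − 4.5) + 368.
New equilibrium: consumers pay 8, sellers receive 3.5, Q = 389. (Wedge: Pb − Ps = 4.5.)
ΔPS is the trapezoid between Q = 389 and Q = 398 of height 1.5: ½ · (398 + 389) · 1.5 = 590.25.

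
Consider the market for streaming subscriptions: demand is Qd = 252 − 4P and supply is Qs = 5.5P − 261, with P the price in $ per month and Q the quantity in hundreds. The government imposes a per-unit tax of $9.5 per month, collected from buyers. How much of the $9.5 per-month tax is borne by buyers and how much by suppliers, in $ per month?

Before the tax: set 252 − 4P = 5.5P − 261 → P* = $54, Q* = 36.
With the tax collected from buyers, demand (in seller-price terms) shifts: Qd = 252 − 4(P + 9.5).
Solving gives Q = 14 with buyers paying $59.5 and suppliers receiving $50 (the $9.5 wedge).
Burden on buyers: $5.5; on suppliers: $4. (They sum to $9.5.)
The less price-elastic side of the market bears the larger share of a per-unit tax.

Buyers bear $5.5 per month; suppliers bear $4 per month.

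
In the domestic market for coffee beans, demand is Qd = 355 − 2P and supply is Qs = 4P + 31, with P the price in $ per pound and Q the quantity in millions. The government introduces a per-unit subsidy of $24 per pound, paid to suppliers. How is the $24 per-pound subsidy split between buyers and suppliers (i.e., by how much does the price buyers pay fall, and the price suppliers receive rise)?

Without the subsidy, 355 − 2P = 4P + 31 gives 6P = 324, so P* = $54 and Q* = 247.
With a per-unit subsidy paid to suppliers, each receives P + 24 per unit sold, so supply becomes Qs = 4(P + 24) + 31.
New equilibrium: buyers pay $38, suppliers receive $62, Q = 279. (Wedge: Pb − Ps = −24.)
Gain to buyers: $16; to suppliers: $8. (They sum to $24.)

Buyers gain $16 per pound; suppliers gain $8 per pound.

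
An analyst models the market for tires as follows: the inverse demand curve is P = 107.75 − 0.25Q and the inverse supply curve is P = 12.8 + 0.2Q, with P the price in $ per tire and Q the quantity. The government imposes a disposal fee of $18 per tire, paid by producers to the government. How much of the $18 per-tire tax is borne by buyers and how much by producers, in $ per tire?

Buyers bear $10 per tire; producers bear $8 per tire.

Rewrite in direct form: Qd = 431 − 4P and Qs = 5P − 64.
Without the tax, 431 − 4P = 5P − 64 gives 9P = 495, so P* = $55 and Q* = 211.
With the tax collected from producers, supply shifts: Qs = 5(P − 18) − 64.
New equilibrium: buyers pay $65, producers receive $47, Q = 171. (Wedge: Pb − Ps = 18.)
Burden on buyers: $10; on producers: $8. (They sum to $18.)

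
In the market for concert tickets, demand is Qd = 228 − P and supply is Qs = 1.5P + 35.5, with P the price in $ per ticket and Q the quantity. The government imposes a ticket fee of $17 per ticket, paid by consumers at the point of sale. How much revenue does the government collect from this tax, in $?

Before the tax: set 228 − P = 1.5P + 35.5 → P* = $77, Q* = 151.
With the tax collected from consumers, demand (in seller-price terms) shifts: Qd = 228 − (P + 17).
New equilibrium: consumers pay $87.2, producers receive $70.2, Q = 140.8. (Wedge: Pb − Ps = 17.)
Revenue = t · Q = 17 · 140.8 = $2393.6.

Tax revenue = $2393.6.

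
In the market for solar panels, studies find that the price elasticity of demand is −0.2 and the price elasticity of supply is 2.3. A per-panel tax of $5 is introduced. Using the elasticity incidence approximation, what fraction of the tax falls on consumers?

Incidence ratio: consumers' share ≈ εs / (εs + |εd|) = 2.3 / (2.3 + 0.2) = 0.92.
Supply is the more elastic side, so consumers bear the larger share.

Consumers' share ≈ 0.92.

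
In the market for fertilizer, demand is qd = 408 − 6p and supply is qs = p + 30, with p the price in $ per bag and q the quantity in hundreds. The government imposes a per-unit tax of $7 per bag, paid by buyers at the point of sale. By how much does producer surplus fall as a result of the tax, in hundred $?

Without the tax, 408 − 6p = p + 30 gives 7p = 378, so p* = $54 and q* = 84.
With the tax collected from buyers, demand (in seller-price terms) shifts: qd = 408 − 6(p + 7).
Solving gives q = 78 with buyers paying $55 and suppliers receiving $48 (the $7 wedge).
ΔPS is the trapezoid between Q = 78 and Q = 84 of height $6: ½ · (84 + 78) · 6 = $486.

Producer surplus falls by $486 hundred.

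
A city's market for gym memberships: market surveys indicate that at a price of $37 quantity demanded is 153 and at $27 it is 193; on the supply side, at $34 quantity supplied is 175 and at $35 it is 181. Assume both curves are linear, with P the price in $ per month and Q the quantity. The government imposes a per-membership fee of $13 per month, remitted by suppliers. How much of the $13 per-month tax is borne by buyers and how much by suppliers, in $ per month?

Buyers bear $7.8 per month; suppliers bear $5.2 per month.

Demand slope: (193 − 153)/(27 − 37) = -4, so Qd = 301 − 4P.
Supply slope: (181 − 175)/(35 − 34) = 6, so Qs = 6P − 29.
Without the tax, 301 − 4P = 6P − 29 gives 10P = 330, so P* = $33 and Q* = 169.
With the tax collected from suppliers, supply shifts: Qs = 6(P − 13) − 29.
New equilibrium: buyers pay $40.8, suppliers receive $27.8, Q = 137.8. (Wedge: Pb − Ps = 13.)
Burden on buyers: $7.8; on suppliers: $5.2. (They sum to $13.)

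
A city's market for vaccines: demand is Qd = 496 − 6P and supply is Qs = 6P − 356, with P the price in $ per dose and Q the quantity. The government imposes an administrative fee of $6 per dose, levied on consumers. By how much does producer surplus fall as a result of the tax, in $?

Before the tax: set 496 − 6P = 6P − 356 → P* = $71, Q* = 70.
With the tax collected from consumers, demand (in seller-price terms) shifts: Qd = 496 − 6(P + 6).
Solving gives Q = 52 with consumers paying $74 and suppliers receiving $68 (the $6 wedge).
ΔPS is the trapezoid between Q = 52 and Q = 70 of height $3: ½ · (70 + 52) · 3 = $183.

Producer surplus falls by $183.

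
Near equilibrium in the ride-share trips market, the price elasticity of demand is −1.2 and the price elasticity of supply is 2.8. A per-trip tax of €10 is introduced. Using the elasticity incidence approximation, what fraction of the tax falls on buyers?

Incidence ratio: buyers' share ≈ εs / (εs + |εd|) = 2.8 / (2.8 + 1.2) = 0.7.
Supply is the more elastic side, so buyers bear the larger share.

Buyers' share ≈ 0.7.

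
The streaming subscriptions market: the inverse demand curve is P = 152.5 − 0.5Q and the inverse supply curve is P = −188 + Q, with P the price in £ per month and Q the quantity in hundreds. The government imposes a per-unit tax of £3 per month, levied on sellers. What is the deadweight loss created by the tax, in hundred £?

Rewrite in direct form: Qd = 305 − 2P and Qs = P + 188.
Without the tax, 305 − 2P = P + 188 gives 3P = 117, so P* = £39 and Q* = 227.
With the tax collected from sellers, supply shifts: Qs = (P − 3) + 188.
Solving gives Q = 225 with consumers paying £40 and sellers receiving £37 (the £3 wedge).
Quantity falls by |ΔQ| = |227 − 225| = 2.
DWL = ½ · t · |ΔQ| = ½ · 3 · 2 = £3.

Deadweight loss = £3 hundred.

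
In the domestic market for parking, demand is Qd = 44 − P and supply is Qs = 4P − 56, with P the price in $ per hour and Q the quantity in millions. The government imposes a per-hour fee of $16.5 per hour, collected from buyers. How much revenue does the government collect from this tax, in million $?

Without the tax, 44 − P = 4P − 56 gives 5P = 100, so P* = $20 and Q* = 24.
With the tax collected from buyers, demand (in seller-price terms) shifts: Qd = 44 − (P + 16.5).
New equilibrium: buyers pay $33.2, suppliers receive $16.7, Q = 10.8. (Wedge: Pb − Ps = 16.5.)
Revenue = t · Q = 16.5 · 10.8 = $178.2.

Tax revenue = $178.2 million.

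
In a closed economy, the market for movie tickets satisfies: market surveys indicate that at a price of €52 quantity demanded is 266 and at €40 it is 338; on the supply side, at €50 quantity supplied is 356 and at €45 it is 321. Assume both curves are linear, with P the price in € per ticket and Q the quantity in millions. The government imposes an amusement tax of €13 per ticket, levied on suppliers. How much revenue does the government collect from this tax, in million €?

Demand slope: (338 − 266)/(40 − 52) = -6, so Qd = 578 − 6P.
Supply slope: (321 − 356)/(45 − 50) = 7, so Qs = 7P + 6.
Without the tax, 578 − 6P = 7P + 6 gives 13P = 572, so P* = €44 and Q* = 314.
With the tax collected from suppliers, supply shifts: Qs = 7(P − 13) + 6.
Solving gives Q = 272 with buyers paying €51 and suppliers receiving €38 (the €13 wedge).
Revenue = t · Q = 13 · 272 = €3536.

Tax revenue = €3536 million.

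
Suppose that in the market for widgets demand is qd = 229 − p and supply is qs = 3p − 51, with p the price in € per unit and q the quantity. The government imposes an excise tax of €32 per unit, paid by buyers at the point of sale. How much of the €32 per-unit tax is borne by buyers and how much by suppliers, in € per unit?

Buyers bear €24 per unit; suppliers bear €8 per unit.

Without the tax, 229 − p = 3p − 51 gives 4p = 280, so p* = €70 and q* = 159.
With the tax collected from buyers, demand (in seller-price terms) shifts: qd = 229 − (p + 32).
New equilibrium: buyers pay €94, suppliers receive €62, q = 135. (Wedge: pb − ps = 32.)
Burden on buyers: €24; on suppliers: €8. (They sum to €32.)
The less price-elastic side of the market bears the larger share of a per-unit tax.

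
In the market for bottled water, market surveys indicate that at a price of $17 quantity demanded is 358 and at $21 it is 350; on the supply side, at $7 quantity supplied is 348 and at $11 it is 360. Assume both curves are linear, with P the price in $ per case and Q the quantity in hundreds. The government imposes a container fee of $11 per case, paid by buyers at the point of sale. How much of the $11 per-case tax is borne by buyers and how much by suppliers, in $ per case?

Buyers bear $6.6 per case; suppliers bear $4.4 per case.

Demand slope: (350 − 358)/(21 − 17) = -2, so Qd = 392 − 2P.
Supply slope: (360 − 348)/(11 − 7) = 3, so Qs = 3P + 327.
Without the tax, 392 − 2P = 3P + 327 gives 5P = 65, so P* = $13 and Q* = 366.
With the tax collected from buyers, demand (in seller-price terms) shifts: Qd = 392 − 2(P + 11).
New equilibrium: buyers pay $19.6, suppliers receive $8.6, Q = 352.8. (Wedge: Pb − Ps = 11.)
Burden on buyers: $6.6; on suppliers: $4.4. (They sum to $11.)
The less price-elastic side of the market bears the larger share of a per-unit tax.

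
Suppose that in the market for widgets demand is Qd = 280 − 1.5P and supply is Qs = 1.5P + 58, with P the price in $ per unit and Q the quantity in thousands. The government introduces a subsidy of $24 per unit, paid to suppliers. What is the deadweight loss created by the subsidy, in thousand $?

Deadweight loss = $216 thousand.

Without the subsidy, 280 − 1.5P = 1.5P + 58 gives 3P = 222, so P* = $74 and Q* = 169.
With a per-unit subsidy paid to suppliers, each receives P + 24 per unit sold, so supply becomes Qs = 1.5(P + 24) + 58.
Solving gives Q = 187 with buyers paying $62 and suppliers receiving $86 (the $24 wedge).
Quantity rises by |ΔQ| = |169 − 187| = 18.
DWL = ½ · t · |ΔQ| = ½ · 24 · 18 = $216.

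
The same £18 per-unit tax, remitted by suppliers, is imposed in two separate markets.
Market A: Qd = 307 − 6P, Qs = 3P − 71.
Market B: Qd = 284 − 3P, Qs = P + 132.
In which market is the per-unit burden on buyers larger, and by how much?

Market A, by £1.5.

Market A: pre-tax P* = £42, Q* = 55; post-tax Q = 19; per-unit burden on buyers = £6.
Market B: pre-tax P* = £38, Q* = 170; post-tax Q = 156.5; per-unit burden on buyers = £4.5.
Difference: £6 vs £4.5 → market A is larger by £1.5.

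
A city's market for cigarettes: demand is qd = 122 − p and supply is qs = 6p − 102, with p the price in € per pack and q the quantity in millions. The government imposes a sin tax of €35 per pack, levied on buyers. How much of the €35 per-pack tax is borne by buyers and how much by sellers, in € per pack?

Without the tax, 122 − p = 6p − 102 gives 7p = 224, so p* = €32 and q* = 90.
With the tax collected from buyers, demand (in seller-price terms) shifts: qd = 122 − (p + 35).
New equilibrium: buyers pay €62, sellers receive €27, q = 60. (Wedge: pb − ps = 35.)
Burden on buyers: €30; on sellers: €5. (They sum to €35.)

Buyers bear €30 per pack; sellers bear €5 per pack.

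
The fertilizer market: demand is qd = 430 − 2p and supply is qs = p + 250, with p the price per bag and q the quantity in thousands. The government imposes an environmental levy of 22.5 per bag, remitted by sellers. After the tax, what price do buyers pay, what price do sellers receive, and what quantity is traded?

Buyers pay 67.5; sellers receive 45; quantity = 295.

Without the tax, 430 − 2p = p + 250 gives 3p = 180, so p* = 60 and q* = 310.
With the tax collected from sellers, supply shifts: qs = (p − 22.5) + 250.
Solving gives q = 295 with buyers paying 67.5 and sellers receiving 45 (the 22.5 wedge).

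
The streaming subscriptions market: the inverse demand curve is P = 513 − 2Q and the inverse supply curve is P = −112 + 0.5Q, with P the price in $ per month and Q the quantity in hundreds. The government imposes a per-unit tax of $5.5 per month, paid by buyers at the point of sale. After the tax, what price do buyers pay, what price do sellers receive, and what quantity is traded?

Buyers pay $17.4; sellers receive $11.9; quantity = 247.8.

Inverting to Q(P) form: Qd = 256.5 − 0.5P; Qs = 2P + 224.
Without the tax, 256.5 − 0.5P = 2P + 224 gives 2.5P = 32.5, so P* = $13 and Q* = 250.
With the tax collected from buyers, demand (in seller-price terms) shifts: Qd = 256.5 − 0.5(P + 5.5).
New equilibrium: buyers pay $17.4, sellers receive $11.9, Q = 247.8. (Wedge: Pb − Ps = 5.5.)
The less price-elastic side of the market bears the larger share of a per-unit tax.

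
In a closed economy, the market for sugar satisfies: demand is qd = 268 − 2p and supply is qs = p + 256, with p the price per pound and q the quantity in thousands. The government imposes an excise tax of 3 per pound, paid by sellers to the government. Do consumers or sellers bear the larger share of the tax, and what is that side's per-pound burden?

Sellers bear the larger share: 2 per pound.

Before the tax: set 268 − 2p = p + 256 → p* = 4, q* = 260.
With the tax collected from sellers, supply shifts: qs = (p − 3) + 256.
Solving gives q = 258 with consumers paying 5 and sellers receiving 2 (the 3 wedge).
Per-pound burden: consumers 1, sellers 2.
Sellers take the larger share because supply is less price-elastic here (demand slope 2 vs supply slope 1).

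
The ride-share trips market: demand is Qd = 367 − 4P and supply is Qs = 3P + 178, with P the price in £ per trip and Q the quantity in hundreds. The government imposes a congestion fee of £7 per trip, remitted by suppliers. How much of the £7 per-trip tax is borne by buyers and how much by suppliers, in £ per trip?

Buyers bear £3 per trip; suppliers bear £4 per trip.

Before the tax: set 367 − 4P = 3P + 178 → P* = £27, Q* = 259.
With the tax collected from suppliers, supply shifts: Qs = 3(P − 7) + 178.
New equilibrium: buyers pay £30, suppliers receive £23, Q = 247. (Wedge: Pb − Ps = 7.)
Burden on buyers: £3; on suppliers: £4. (They sum to £7.)
The less price-elastic side of the market bears the larger share of a per-unit tax.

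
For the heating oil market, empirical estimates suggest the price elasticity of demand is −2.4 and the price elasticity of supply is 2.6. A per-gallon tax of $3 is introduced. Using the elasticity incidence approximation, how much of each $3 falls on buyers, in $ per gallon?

Buyers bear ≈ $1.56 per gallon.

Incidence ratio: buyers' share ≈ εs / (εs + |εd|) = 2.6 / (2.6 + 2.4) = 0.52.
So buyers bear ≈ 0.52 × $3 = $1.56; producers bear $1.44.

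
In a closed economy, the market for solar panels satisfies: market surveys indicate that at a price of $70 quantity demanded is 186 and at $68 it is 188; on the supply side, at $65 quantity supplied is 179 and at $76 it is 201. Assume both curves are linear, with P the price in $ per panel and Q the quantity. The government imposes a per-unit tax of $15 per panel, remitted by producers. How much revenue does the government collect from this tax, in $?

Demand slope: (188 − 186)/(68 − 70) = -1, so Qd = 256 − P.
Supply slope: (201 − 179)/(76 − 65) = 2, so Qs = 2P + 49.
Without the tax, 256 − P = 2P + 49 gives 3P = 207, so P* = $69 and Q* = 187.
With the tax collected from producers, supply shifts: Qs = 2(P − 15) + 49.
Solving gives Q = 177 with buyers paying $79 and producers receiving $64 (the $15 wedge).
Revenue = t · Q = 15 · 177 = $2655.

Tax revenue = $2655.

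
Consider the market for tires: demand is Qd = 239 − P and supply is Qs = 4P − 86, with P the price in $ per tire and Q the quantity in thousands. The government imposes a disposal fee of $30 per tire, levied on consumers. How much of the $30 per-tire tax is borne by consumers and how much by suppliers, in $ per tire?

Without the tax, 239 − P = 4P − 86 gives 5P = 325, so P* = $65 and Q* = 174.
With the tax collected from consumers, demand (in seller-price terms) shifts: Qd = 239 − (P + 30).
New equilibrium: consumers pay $89, suppliers receive $59, Q = 150. (Wedge: Pb − Ps = 30.)
Burden on consumers: $24; on suppliers: $6. (They sum to $30.)

Consumers bear $24 per tire; suppliers bear $6 per tire.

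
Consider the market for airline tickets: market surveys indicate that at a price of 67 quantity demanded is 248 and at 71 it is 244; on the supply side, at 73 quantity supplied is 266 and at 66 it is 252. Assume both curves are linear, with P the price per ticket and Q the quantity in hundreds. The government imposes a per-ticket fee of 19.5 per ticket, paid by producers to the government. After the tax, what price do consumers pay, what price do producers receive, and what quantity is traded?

Consumers pay 78; producers receive 58.5; quantity = 237.

Demand slope: (244 − 248)/(71 − 67) = -1, so Qd = 315 − P.
Supply slope: (252 − 266)/(66 − 73) = 2, so Qs = 2P + 120.
Before the tax: set 315 − P = 2P + 120 → P* = 65, Q* = 250.
With the tax collected from producers, supply shifts: Qs = 2(P − 19.5) + 120.
New equilibrium: consumers pay 78, producers receive 58.5, Q = 237. (Wedge: Pb − Ps = 19.5.)
The less price-elastic side of the market bears the larger share of a per-unit tax.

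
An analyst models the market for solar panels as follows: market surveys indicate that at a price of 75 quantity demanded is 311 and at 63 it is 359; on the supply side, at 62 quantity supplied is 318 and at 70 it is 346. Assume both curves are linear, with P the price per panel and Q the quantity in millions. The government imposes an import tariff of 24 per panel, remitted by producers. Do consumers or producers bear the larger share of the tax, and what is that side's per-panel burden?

Producers bear the larger share: 12.8 per panel.

Demand slope: (359 − 311)/(63 − 75) = -4, so Qd = 611 − 4P.
Supply slope: (346 − 318)/(70 − 62) = 3.5, so Qs = 3.5P + 101.
Without the tax, 611 − 4P = 3.5P + 101 gives 7.5P = 510, so P* = 68 and Q* = 339.
With the tax collected from producers, supply shifts: Qs = 3.5(P − 24) + 101.
Solving gives Q = 294.2 with consumers paying 79.2 and producers receiving 55.2 (the 24 wedge).
Per-panel burden: consumers 11.2, producers 12.8.
Producers take the larger share because supply is less price-elastic here (demand slope 4 vs supply slope 3.5).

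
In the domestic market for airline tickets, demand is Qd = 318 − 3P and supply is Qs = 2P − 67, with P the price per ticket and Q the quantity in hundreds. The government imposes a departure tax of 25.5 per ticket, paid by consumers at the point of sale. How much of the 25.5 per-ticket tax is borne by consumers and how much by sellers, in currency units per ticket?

Without the tax, 318 − 3P = 2P − 67 gives 5P = 385, so P* = 77 and Q* = 87.
With the tax collected from consumers, demand (in seller-price terms) shifts: Qd = 318 − 3(P + 25.5).
Solving gives Q = 56.4 with consumers paying 87.2 and sellers receiving 61.7 (the 25.5 wedge).
Burden on consumers: 10.2; on sellers: 15.3. (They sum to 25.5.)
The less price-elastic side of the market bears the larger share of a per-unit tax.

Consumers bear 10.2 per ticket; sellers bear 15.3 per ticket.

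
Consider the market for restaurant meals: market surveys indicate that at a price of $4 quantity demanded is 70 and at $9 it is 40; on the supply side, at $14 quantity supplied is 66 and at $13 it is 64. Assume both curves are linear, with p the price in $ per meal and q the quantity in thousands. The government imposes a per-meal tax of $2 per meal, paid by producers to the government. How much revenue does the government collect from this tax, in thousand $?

Demand slope: (40 − 70)/(9 − 4) = -6, so qd = 94 − 6p.
Supply slope: (64 − 66)/(13 − 14) = 2, so qs = 2p + 38.
Before the tax: set 94 − 6p = 2p + 38 → p* = $7, q* = 52.
With the tax collected from producers, supply shifts: qs = 2(p − 2) + 38.
Solving gives q = 49 with buyers paying $7.5 and producers receiving $5.5 (the $2 wedge).
Revenue = t · Q = 2 · 49 = $98.

Tax revenue = $98 thousand.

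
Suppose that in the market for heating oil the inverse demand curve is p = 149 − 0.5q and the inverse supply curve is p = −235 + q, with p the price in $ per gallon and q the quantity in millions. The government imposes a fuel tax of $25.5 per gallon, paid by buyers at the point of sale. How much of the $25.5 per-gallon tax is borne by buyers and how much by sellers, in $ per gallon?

Inverting to q(p) form: qd = 298 − 2p; qs = p + 235.
Without the tax, 298 − 2p = p + 235 gives 3p = 63, so p* = $21 and q* = 256.
With the tax collected from buyers, demand (in seller-price terms) shifts: qd = 298 − 2(p + 25.5).
New equilibrium: buyers pay $29.5, sellers receive $4, q = 239. (Wedge: pb − ps = 25.5.)
Burden on buyers: $8.5; on sellers: $17. (They sum to $25.5.)
The less price-elastic side of the market bears the larger share of a per-unit tax.

Buyers bear $8.5 per gallon; sellers bear $17 per gallon.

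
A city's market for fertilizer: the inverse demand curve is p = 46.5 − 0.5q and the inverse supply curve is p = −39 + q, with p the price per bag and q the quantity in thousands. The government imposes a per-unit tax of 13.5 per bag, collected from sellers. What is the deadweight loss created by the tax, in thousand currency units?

Deadweight loss = 60.75 thousand.

Inverting to q(p) form: qd = 93 − 2p; qs = p + 39.
Before the tax: set 93 − 2p = p + 39 → p* = 18, q* = 57.
With the tax collected from sellers, supply shifts: qs = (p − 13.5) + 39.
New equilibrium: consumers pay 22.5, sellers receive 9, q = 48. (Wedge: pb − ps = 13.5.)
Quantity falls by |ΔQ| = |57 − 48| = 9.
DWL = ½ · t · |ΔQ| = ½ · 13.5 · 9 = 60.75.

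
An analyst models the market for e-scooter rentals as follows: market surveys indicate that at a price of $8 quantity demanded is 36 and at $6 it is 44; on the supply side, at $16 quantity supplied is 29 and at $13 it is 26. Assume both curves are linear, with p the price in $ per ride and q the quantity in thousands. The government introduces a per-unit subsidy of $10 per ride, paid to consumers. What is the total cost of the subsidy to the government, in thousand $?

Government outlay = $320 thousand.

Demand slope: (44 − 36)/(6 − 8) = -4, so qd = 68 − 4p.
Supply slope: (26 − 29)/(13 − 16) = 1, so qs = p + 13.
Without the subsidy, 68 − 4p = p + 13 gives 5p = 55, so p* = $11 and q* = 24.
With a per-unit subsidy paid to consumers, each effectively pays p − 10, so demand becomes qd = 68 − 4(p − 10).
New equilibrium: consumers pay $9, suppliers receive $19, q = 32. (Wedge: pb − ps = −10.)
Outlay = t · Q = 10 · 32 = $320.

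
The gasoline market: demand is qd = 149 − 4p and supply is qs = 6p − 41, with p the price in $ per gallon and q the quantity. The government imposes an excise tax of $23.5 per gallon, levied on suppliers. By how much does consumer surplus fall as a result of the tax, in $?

Without the tax, 149 − 4p = 6p − 41 gives 10p = 190, so p* = $19 and q* = 73.
With the tax collected from suppliers, supply shifts: qs = 6(p − 23.5) − 41.
New equilibrium: consumers pay $33.1, suppliers receive $9.6, q = 16.6. (Wedge: pb − ps = 23.5.)
ΔCS is the trapezoid between Q = 16.6 and Q = 73 of height $14.1: ½ · (73 + 16.6) · 14.1 = $631.68.

Consumer surplus falls by $631.68.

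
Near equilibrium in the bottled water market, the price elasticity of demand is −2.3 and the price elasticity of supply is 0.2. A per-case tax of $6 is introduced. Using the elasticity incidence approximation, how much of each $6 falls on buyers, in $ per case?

Incidence ratio: buyers' share ≈ εs / (εs + |εd|) = 0.2 / (0.2 + 2.3) = 0.08.
So buyers bear ≈ 0.08 × $6 = $0.48; producers bear $5.52.

Buyers bear ≈ $0.48 per case.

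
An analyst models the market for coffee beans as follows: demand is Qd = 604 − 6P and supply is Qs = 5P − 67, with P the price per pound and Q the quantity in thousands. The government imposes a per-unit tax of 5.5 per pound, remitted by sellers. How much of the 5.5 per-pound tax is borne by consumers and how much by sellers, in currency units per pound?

Consumers bear 2.5 per pound; sellers bear 3 per pound.

Without the tax, 604 − 6P = 5P − 67 gives 11P = 671, so P* = 61 and Q* = 238.
With the tax collected from sellers, supply shifts: Qs = 5(P − 5.5) − 67.
Solving gives Q = 223 with consumers paying 63.5 and sellers receiving 58 (the 5.5 wedge).
Burden on consumers: 2.5; on sellers: 3. (They sum to 5.5.)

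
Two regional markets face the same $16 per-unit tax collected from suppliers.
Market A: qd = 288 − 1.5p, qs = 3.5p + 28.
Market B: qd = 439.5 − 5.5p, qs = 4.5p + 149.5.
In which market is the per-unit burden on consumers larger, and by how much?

Market A: pre-tax p* = $52, q* = 210; post-tax q = 193.2; per-unit burden on consumers = $11.2.
Market B: pre-tax p* = $29, q* = 280; post-tax q = 240.4; per-unit burden on consumers = $7.2.
Difference: $11.2 vs $7.2 → market A is larger by $4.

Market A, by $4.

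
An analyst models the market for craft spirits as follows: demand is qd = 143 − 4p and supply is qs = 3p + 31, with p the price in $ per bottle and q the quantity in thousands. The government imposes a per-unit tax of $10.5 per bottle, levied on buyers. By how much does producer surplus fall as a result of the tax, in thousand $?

Producer surplus falls by $420 thousand.

Before the tax: set 143 − 4p = 3p + 31 → p* = $16, q* = 79.
With the tax collected from buyers, demand (in seller-price terms) shifts: qd = 143 − 4(p + 10.5).
New equilibrium: buyers pay $20.5, sellers receive $10, q = 61. (Wedge: pb − ps = 10.5.)
ΔPS is the trapezoid between Q = 61 and Q = 79 of height $6: ½ · (79 + 61) · 6 = $420.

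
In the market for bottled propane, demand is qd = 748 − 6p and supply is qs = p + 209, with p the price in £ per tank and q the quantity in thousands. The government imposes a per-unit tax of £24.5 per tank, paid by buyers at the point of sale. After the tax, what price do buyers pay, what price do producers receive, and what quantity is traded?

Without the tax, 748 − 6p = p + 209 gives 7p = 539, so p* = £77 and q* = 286.
With the tax collected from buyers, demand (in seller-price terms) shifts: qd = 748 − 6(p + 24.5).
New equilibrium: buyers pay £80.5, producers receive £56, q = 265. (Wedge: pb − ps = 24.5.)
The less price-elastic side of the market bears the larger share of a per-unit tax.

Buyers pay £80.5; producers receive £56; quantity = 265.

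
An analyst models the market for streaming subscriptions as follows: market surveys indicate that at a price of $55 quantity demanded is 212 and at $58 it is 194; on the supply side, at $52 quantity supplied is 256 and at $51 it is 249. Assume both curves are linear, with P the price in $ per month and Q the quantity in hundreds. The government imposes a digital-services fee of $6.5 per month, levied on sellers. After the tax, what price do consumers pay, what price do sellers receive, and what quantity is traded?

Demand slope: (194 − 212)/(58 − 55) = -6, so Qd = 542 − 6P.
Supply slope: (249 − 256)/(51 − 52) = 7, so Qs = 7P − 108.
Without the tax, 542 − 6P = 7P − 108 gives 13P = 650, so P* = $50 and Q* = 242.
With the tax collected from sellers, supply shifts: Qs = 7(P − 6.5) − 108.
New equilibrium: consumers pay $53.5, sellers receive $47, Q = 221. (Wedge: Pb − Ps = 6.5.)

Consumers pay $53.5; sellers receive $47; quantity = 221.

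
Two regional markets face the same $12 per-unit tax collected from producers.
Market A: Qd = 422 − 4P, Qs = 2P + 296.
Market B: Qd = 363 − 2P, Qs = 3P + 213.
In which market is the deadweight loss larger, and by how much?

Market A, by $9.6.

Market A: pre-tax P* = $21, Q* = 338; post-tax Q = 322; deadweight loss = $96.
Market B: pre-tax P* = $30, Q* = 303; post-tax Q = 288.6; deadweight loss = $86.4.
Difference: $96 vs $86.4 → market A is larger by $9.6.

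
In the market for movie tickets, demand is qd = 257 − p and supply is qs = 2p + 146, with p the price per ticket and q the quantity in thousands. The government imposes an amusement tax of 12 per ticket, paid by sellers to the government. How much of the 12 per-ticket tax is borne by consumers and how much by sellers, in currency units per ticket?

Consumers bear 8 per ticket; sellers bear 4 per ticket.

Without the tax, 257 − p = 2p + 146 gives 3p = 111, so p* = 37 and q* = 220.
With the tax collected from sellers, supply shifts: qs = 2(p − 12) + 146.
Solving gives q = 212 with consumers paying 45 and sellers receiving 33 (the 12 wedge).
Burden on consumers: 8; on sellers: 4. (They sum to 12.)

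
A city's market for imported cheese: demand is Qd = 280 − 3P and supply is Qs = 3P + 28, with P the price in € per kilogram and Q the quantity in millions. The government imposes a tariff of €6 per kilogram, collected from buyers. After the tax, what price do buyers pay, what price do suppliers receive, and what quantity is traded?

Buyers pay €45; suppliers receive €39; quantity = 145.

Without the tax, 280 − 3P = 3P + 28 gives 6P = 252, so P* = €42 and Q* = 154.
With the tax collected from buyers, demand (in seller-price terms) shifts: Qd = 280 − 3(P + 6).
New equilibrium: buyers pay €45, suppliers receive €39, Q = 145. (Wedge: Pb − Ps = 6.)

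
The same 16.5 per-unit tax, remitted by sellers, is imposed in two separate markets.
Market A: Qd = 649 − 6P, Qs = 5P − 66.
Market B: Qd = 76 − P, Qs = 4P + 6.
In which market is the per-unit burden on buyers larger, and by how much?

Market A: pre-tax P* = 65, Q* = 259; post-tax Q = 214; per-unit burden on buyers = 7.5.
Market B: pre-tax P* = 14, Q* = 62; post-tax Q = 48.8; per-unit burden on buyers = 13.2.
Difference: 7.5 vs 13.2 → market B is larger by 5.7.

Market B, by 5.7.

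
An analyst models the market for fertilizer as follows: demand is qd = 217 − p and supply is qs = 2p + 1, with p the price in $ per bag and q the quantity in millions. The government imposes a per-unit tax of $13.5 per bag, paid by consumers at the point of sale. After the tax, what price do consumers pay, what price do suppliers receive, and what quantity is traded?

Without the tax, 217 − p = 2p + 1 gives 3p = 216, so p* = $72 and q* = 145.
With the tax collected from consumers, demand (in seller-price terms) shifts: qd = 217 − (p + 13.5).
New equilibrium: consumers pay $81, suppliers receive $67.5, q = 136. (Wedge: pb − ps = 13.5.)

Consumers pay $81; suppliers receive $67.5; quantity = 136.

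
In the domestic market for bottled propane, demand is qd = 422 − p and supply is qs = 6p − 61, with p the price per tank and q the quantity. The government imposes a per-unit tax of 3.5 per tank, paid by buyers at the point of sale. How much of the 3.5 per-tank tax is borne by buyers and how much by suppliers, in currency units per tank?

Buyers bear 3 per tank; suppliers bear 0.5 per tank.

Without the tax, 422 − p = 6p − 61 gives 7p = 483, so p* = 69 and q* = 353.
With the tax collected from buyers, demand (in seller-price terms) shifts: qd = 422 − (p + 3.5).
New equilibrium: buyers pay 72, suppliers receive 68.5, q = 350. (Wedge: pb − ps = 3.5.)
Burden on buyers: 3; on suppliers: 0.5. (They sum to 3.5.)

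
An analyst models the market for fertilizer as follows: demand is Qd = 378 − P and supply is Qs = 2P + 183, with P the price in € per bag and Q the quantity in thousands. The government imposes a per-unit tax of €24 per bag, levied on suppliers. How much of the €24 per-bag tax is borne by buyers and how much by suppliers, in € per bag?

Without the tax, 378 − P = 2P + 183 gives 3P = 195, so P* = €65 and Q* = 313.
With the tax collected from suppliers, supply shifts: Qs = 2(P − 24) + 183.
New equilibrium: buyers pay €81, suppliers receive €57, Q = 297. (Wedge: Pb − Ps = 24.)
Burden on buyers: €16; on suppliers: €8. (They sum to €24.)
The less price-elastic side of the market bears the larger share of a per-unit tax.

Buyers bear €16 per bag; suppliers bear €8 per bag.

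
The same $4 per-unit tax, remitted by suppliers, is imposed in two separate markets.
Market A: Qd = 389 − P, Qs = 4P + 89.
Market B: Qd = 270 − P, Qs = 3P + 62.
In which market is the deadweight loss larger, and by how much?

Market A, by $0.4.

Market A: pre-tax P* = $60, Q* = 329; post-tax Q = 325.8; deadweight loss = $6.4.
Market B: pre-tax P* = $52, Q* = 218; post-tax Q = 215; deadweight loss = $6.
Difference: $6.4 vs $6 → market A is larger by $0.4.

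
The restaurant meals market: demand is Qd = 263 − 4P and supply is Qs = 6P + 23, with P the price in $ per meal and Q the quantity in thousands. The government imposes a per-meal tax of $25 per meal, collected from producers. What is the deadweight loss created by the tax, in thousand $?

Deadweight loss = $750 thousand.

Before the tax: set 263 − 4P = 6P + 23 → P* = $24, Q* = 167.
With the tax collected from producers, supply shifts: Qs = 6(P − 25) + 23.
Solving gives Q = 107 with consumers paying $39 and producers receiving $14 (the $25 wedge).
Quantity falls by |ΔQ| = |167 − 107| = 60.
DWL = ½ · t · |ΔQ| = ½ · 25 · 60 = $750.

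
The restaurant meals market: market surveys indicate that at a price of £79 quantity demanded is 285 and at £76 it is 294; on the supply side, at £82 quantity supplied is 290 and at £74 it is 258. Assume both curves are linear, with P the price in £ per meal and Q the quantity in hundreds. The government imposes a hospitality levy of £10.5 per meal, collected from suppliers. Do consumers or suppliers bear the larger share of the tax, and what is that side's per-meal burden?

Demand slope: (294 − 285)/(76 − 79) = -3, so Qd = 522 − 3P.
Supply slope: (258 − 290)/(74 − 82) = 4, so Qs = 4P − 38.
Before the tax: set 522 − 3P = 4P − 38 → P* = £80, Q* = 282.
With the tax collected from suppliers, supply shifts: Qs = 4(P − 10.5) − 38.
Solving gives Q = 264 with consumers paying £86 and suppliers receiving £75.5 (the £10.5 wedge).
Per-meal burden: consumers £6, suppliers £4.5.
Consumers take the larger share because demand is less price-elastic here (demand slope 3 vs supply slope 4).
The less price-elastic side of the market bears the larger share of a per-unit tax.

Consumers bear the larger share: £6 per meal.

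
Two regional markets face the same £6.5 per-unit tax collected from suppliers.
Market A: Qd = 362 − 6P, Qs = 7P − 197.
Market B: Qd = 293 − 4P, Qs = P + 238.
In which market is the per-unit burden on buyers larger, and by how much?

Market A: pre-tax P* = £43, Q* = 104; post-tax Q = 83; per-unit burden on buyers = £3.5.
Market B: pre-tax P* = £11, Q* = 249; post-tax Q = 243.8; per-unit burden on buyers = £1.3.
Difference: £3.5 vs £1.3 → market A is larger by £2.2.

Market A, by £2.2.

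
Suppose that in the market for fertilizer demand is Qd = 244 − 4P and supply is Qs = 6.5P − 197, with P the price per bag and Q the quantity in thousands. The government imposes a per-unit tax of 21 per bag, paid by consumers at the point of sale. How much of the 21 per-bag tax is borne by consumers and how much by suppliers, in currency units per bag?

Before the tax: set 244 − 4P = 6.5P − 197 → P* = 42, Q* = 76.
With the tax collected from consumers, demand (in seller-price terms) shifts: Qd = 244 − 4(P + 21).
Solving gives Q = 24 with consumers paying 55 and suppliers receiving 34 (the 21 wedge).
Burden on consumers: 13; on suppliers: 8. (They sum to 21.)

Consumers bear 13 per bag; suppliers bear 8 per bag.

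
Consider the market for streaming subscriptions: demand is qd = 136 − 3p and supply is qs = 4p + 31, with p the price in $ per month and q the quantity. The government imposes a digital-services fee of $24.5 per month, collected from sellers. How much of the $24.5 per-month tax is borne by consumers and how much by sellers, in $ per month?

Consumers bear $14 per month; sellers bear $10.5 per month.

Before the tax: set 136 − 3p = 4p + 31 → p* = $15, q* = 91.
With the tax collected from sellers, supply shifts: qs = 4(p − 24.5) + 31.
Solving gives q = 49 with consumers paying $29 and sellers receiving $4.5 (the $24.5 wedge).
Burden on consumers: $14; on sellers: $10.5. (They sum to $24.5.)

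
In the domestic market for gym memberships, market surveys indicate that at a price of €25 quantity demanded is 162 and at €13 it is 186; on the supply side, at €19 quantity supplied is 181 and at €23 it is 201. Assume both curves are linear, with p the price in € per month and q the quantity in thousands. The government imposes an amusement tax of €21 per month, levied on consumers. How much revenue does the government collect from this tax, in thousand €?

Demand slope: (186 − 162)/(13 − 25) = -2, so qd = 212 − 2p.
Supply slope: (201 − 181)/(23 − 19) = 5, so qs = 5p + 86.
Before the tax: set 212 − 2p = 5p + 86 → p* = €18, q* = 176.
With the tax collected from consumers, demand (in seller-price terms) shifts: qd = 212 − 2(p + 21).
Solving gives q = 146 with consumers paying €33 and producers receiving €12 (the €21 wedge).
Revenue = t · Q = 21 · 146 = €3066.

Tax revenue = €3066 thousand.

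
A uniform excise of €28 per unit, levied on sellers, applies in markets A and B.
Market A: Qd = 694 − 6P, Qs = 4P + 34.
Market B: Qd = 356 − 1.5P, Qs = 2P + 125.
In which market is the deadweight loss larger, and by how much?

Market A, by €604.8.

Market A: pre-tax P* = €66, Q* = 298; post-tax Q = 230.8; deadweight loss = €940.8.
Market B: pre-tax P* = €66, Q* = 257; post-tax Q = 233; deadweight loss = €336.
Difference: €940.8 vs €336 → market A is larger by €604.8.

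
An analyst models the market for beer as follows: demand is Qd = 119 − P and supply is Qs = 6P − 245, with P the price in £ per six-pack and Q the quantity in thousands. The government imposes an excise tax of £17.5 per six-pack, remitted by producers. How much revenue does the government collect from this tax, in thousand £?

Tax revenue = £910 thousand.

Without the tax, 119 − P = 6P − 245 gives 7P = 364, so P* = £52 and Q* = 67.
With the tax collected from producers, supply shifts: Qs = 6(P − 17.5) − 245.
Solving gives Q = 52 with buyers paying £67 and producers receiving £49.5 (the £17.5 wedge).
Revenue = t · Q = 17.5 · 52 = £910.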